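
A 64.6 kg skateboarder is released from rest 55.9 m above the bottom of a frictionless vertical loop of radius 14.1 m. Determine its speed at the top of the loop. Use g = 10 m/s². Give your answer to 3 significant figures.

Energy conservation: mgh = ½mv_top² + mg(2r)
v_top² = 2g(h − 2r) = 2(10)(55.9 − 28.20) = 554.0
v_top = 23.54 m/s

v = 23.5 m/s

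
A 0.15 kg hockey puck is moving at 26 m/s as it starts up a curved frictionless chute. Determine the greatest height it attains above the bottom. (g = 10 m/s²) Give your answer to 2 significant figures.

Setting KE at the bottom equal to PE gained: ½mv² = mgh
h = v²/(2g) = 26²/(2 × 10) = 33.80 m

h = 34 m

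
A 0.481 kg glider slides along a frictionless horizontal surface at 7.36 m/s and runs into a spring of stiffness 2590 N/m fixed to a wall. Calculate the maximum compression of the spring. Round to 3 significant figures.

x = 0.100 m

All KE is stored as spring PE at maximum compression: ½mv² = ½kx²
x = v√(m/k) = 7.36 × √(0.481/2590) = 0.1003 m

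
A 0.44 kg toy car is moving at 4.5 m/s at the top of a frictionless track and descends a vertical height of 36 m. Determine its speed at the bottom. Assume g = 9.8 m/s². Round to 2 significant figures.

v = 27 m/s

Equating total energy at the two states: ½mv₀² + mgh = ½mv²
v² = v₀² + 2gh = (4.5)² + 2(9.8)(36) = 725.85
v = √725.85 = 26.94 m/s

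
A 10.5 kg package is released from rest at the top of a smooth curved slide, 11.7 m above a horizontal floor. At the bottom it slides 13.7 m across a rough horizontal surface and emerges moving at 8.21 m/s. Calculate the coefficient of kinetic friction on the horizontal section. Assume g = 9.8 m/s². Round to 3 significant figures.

μ_k = 0.603

Energy bookkeeping (friction removes W_f = μ_k N d):
mgh = ½mv² + μ_k m g d
mgh = 1203.9 J; ½mv² = 353.87 J
W_f = 1203.9 − 353.87 = 850.1 J
μ_k = W_f/(mg·d) = 850.1/(102.9 × 13.7) = 0.6030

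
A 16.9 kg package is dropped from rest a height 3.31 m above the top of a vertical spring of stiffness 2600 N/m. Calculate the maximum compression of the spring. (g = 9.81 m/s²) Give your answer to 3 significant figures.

x = 0.717 m

Let x be the compression. The total drop is H + x, and the package is instantaneously at rest at max compression, so energy conservation gives:
mg(H + x) = ½kx²
½(2600)x² − (16.9)(9.81)x − (16.9)(9.81)(3.31) = 0
1300x² − 165.8x − 548.8 = 0
x = [165.8 + √(27486 + 2.8536e+06)]/(2 × 1300) = 0.7166 m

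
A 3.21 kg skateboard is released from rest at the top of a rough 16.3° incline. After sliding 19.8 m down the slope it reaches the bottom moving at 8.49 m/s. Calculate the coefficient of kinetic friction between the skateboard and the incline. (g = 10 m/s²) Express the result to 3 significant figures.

mgh = ½mv² + μ_k (mg cosθ) L, with h = L sinθ
mgL sinθ = 178.39 J; ½mv² = 115.69 J
W_f = 178.39 − 115.69 = 62.70 J
μ_k = W_f/(mg cosθ · L) = 62.70/(30.81 × 19.8) = 0.1028

μ_k = 0.103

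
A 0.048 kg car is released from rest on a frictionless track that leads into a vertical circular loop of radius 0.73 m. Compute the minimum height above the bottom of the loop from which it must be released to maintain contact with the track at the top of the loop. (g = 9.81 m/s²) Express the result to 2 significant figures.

h = 1.8 m

At the top, for minimum speed gravity alone supplies the centripetal force: mg = mv_top²/r ⇒ v_top² = gr = 7.161 m²/s²
Energy conservation from release height h to the top (height 2r): mgh = ½mv_top² + mg(2r)
h = v_top²/(2g) + 2r = r/2 + 2r = 5r/2 = 1.825 m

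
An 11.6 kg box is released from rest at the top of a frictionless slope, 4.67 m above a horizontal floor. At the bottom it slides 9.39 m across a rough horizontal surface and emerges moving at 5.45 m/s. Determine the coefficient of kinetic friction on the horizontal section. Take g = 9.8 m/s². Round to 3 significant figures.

μ_k = 0.336

Energy bookkeeping (friction removes W_f = μ_k N d):
mgh = ½mv² + μ_k m g d
mgh = 530.89 J; ½mv² = 172.27 J
W_f = 530.89 − 172.27 = 358.6 J
μ_k = W_f/(mg·d) = 358.6/(113.7 × 9.39) = 0.3359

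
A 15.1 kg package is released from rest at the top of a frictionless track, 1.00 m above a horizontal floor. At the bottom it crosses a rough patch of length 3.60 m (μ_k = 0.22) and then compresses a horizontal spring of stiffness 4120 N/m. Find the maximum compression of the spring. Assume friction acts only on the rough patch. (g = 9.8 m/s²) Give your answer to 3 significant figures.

Initial energy: E₁ = mgh = (15.1)(9.8)(1.00) = 147.98 J
Friction removes W_f = μ_k mg d = (0.22)(15.1)(9.8)(3.60) = 117.2 J
Energy reaching the spring: E = 147.98 − 117.2 = 30.780 J
At max compression ½kx² = E ⇒ x = √(2E/k) = √(2 × 30.780/4120) = 0.1222 m

x = 0.122 m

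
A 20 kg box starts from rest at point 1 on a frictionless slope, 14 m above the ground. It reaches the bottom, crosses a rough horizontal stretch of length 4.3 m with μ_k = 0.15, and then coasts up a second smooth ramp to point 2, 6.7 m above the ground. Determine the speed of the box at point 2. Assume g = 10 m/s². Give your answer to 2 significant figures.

Energy at 1: mgh₁ = (20)(10)(14) = 2800.0 J
Friction loss: W_f = μ_k mg d = 129.0 J
At 2: ½mv² + mgh₂ = mgh₁ − W_f
½mv² = 2800.0 − 129.0 − 1340.0 = 1331.0 J
v = √(2 × 1331.0/20) = 11.54 m/s

v = 12 m/s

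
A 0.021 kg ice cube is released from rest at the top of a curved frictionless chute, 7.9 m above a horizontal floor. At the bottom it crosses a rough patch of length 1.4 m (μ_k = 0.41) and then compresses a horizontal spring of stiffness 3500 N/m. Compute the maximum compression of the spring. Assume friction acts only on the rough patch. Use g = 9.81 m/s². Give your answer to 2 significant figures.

Initial energy: E₁ = mgh = (0.021)(9.81)(7.9) = 1.6275 J
Friction removes W_f = μ_k mg d = (0.41)(0.021)(9.81)(1.4) = 0.1182 J
Energy reaching the spring: E = 1.6275 − 0.1182 = 1.5092 J
At max compression ½kx² = E ⇒ x = √(2E/k) = √(2 × 1.5092/3500) = 0.02937 m

x = 0.029 m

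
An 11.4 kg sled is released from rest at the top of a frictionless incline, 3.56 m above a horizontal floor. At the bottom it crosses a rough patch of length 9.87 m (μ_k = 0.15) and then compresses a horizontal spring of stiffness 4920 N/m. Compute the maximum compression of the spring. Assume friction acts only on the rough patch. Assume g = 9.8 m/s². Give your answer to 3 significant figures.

Initial energy: E₁ = mgh = (11.4)(9.8)(3.56) = 397.72 J
Friction removes W_f = μ_k mg d = (0.15)(11.4)(9.8)(9.87) = 165.4 J
Energy reaching the spring: E = 397.72 − 165.4 = 232.32 J
At max compression ½kx² = E ⇒ x = √(2E/k) = √(2 × 232.32/4920) = 0.3073 m

x = 0.307 m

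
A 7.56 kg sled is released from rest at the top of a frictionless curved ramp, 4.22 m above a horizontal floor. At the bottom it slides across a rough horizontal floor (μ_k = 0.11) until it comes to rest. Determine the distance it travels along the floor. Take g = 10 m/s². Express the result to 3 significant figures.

Energy bookkeeping (friction removes W_f = μ_k N d):
At rest all PE has been dissipated by friction: mgh = μ_k m g d
d = h/μ_k = 4.22/0.11 = 38.36 m

d = 38.4 m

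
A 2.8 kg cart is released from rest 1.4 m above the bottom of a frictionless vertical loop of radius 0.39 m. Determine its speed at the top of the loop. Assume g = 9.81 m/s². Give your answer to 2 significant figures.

Energy conservation: mgh = ½mv_top² + mg(2r)
v_top² = 2g(h − 2r) = 2(9.81)(1.4 − 0.7800) = 12.16
v_top = 3.488 m/s

v = 3.5 m/s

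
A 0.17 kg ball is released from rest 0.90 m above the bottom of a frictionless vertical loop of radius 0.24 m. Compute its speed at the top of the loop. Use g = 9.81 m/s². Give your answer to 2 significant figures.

Energy conservation: mgh = ½mv_top² + mg(2r)
v_top² = 2g(h − 2r) = 2(9.81)(0.90 − 0.4800) = 8.240
v_top = 2.871 m/s

v = 2.9 m/s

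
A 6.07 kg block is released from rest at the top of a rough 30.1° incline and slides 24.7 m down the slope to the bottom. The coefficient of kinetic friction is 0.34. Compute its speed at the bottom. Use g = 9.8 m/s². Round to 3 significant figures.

v = 10.0 m/s

Energy: mgh = ½mv² + W_f, with h = L sinθ and W_f = μ_k (mg cosθ) L
mgh = mgL sinθ = (6.07)(9.8)(24.7)sin30.1° = 736.87 J
W_f = μ_k mg cosθ · L = (0.34)(6.07)(9.8)cos30.1°·24.7 = 432.2 J
½mv² = 736.87 − 432.2 = 304.67 J
v = √(2 × 304.67/6.07) = 10.02 m/s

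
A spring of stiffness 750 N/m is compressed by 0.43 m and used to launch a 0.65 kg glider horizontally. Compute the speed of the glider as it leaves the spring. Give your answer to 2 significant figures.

v = 15 m/s

Spring PE converts entirely to kinetic energy: ½kx² = ½mv²
v = x√(k/m) = 0.43 × √(750/0.65) = 14.61 m/s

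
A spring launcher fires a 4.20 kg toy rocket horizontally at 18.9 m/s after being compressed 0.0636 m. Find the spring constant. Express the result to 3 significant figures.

k = 371000 N/m

Spring PE at full compression equals KE at release: ½kx² = ½mv²
k = mv²/x² = (4.20)(18.9)²/(0.0636)² = 370902 N/m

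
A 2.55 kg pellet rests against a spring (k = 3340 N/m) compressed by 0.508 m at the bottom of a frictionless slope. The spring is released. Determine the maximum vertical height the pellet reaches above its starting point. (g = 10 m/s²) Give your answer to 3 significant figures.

Energy conservation from release to the highest point: ½kx² = mgh
h = kx²/(2mg) = (3340)(0.508)²/(2 × 2.55 × 10) = 16.90 m

h = 16.9 m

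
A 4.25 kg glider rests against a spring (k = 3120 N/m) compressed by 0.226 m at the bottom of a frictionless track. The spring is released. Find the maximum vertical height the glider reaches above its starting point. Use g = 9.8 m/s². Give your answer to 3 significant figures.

Energy conservation from release to the highest point: ½kx² = mgh
h = kx²/(2mg) = (3120)(0.226)²/(2 × 4.25 × 9.8) = 1.913 m

h = 1.91 m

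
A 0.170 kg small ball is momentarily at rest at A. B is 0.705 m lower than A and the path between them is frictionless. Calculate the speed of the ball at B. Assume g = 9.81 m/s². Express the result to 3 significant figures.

v = 3.72 m/s

Energy conservation between the two points: mgh = ½mv²
v = √(2gh) = √(2 × 9.81 × 0.705) = √13.832 = 3.719 m/s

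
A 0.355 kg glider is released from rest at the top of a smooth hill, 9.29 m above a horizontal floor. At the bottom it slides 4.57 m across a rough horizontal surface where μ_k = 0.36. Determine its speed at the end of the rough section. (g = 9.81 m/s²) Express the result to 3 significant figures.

v = 12.2 m/s

Energy at the top = energy at the end + work done against friction:
mgh = ½mv² + μ_k m g d
W_f = μ_k mg d = (0.36)(0.355)(9.81)(4.57) = 5.729 J
½mv² = mgh − W_f = 32.353 − 5.729 = 26.623 J
v = √(2 × 26.623/0.355) = 12.25 m/s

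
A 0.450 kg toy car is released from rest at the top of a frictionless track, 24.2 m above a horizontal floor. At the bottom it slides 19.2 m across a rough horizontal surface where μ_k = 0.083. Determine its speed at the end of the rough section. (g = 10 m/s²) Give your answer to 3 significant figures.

Energy at the top = energy at the end + work done against friction:
mgh = ½mv² + μ_k m g d
W_f = μ_k mg d = (0.083)(0.450)(10)(19.2) = 7.171 J
½mv² = mgh − W_f = 108.90 − 7.171 = 101.73 J
v = √(2 × 101.73/0.450) = 21.26 m/s

v = 21.3 m/s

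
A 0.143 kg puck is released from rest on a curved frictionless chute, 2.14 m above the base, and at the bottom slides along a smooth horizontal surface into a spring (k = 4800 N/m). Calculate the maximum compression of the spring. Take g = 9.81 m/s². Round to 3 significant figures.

x = 0.0354 m

Energy conservation (no friction) from release to max compression: mgh = ½kx²
x = √(2mgh/k) = √(2 × 0.143 × 9.81 × 2.14 / 4800) = 0.03537 m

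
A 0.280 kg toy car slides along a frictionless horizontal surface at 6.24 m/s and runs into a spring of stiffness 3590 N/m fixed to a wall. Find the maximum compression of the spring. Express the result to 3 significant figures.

All KE is stored as spring PE at maximum compression: ½mv² = ½kx²
x = v√(m/k) = 6.24 × √(0.280/3590) = 0.05511 m

x = 0.0551 m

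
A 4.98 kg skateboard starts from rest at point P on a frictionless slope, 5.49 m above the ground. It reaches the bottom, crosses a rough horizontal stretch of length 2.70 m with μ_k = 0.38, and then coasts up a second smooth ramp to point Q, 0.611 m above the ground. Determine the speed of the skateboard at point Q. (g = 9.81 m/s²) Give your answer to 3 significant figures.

v = 8.69 m/s

Energy at P: mgh₁ = (4.98)(9.81)(5.49) = 268.21 J
Friction loss: W_f = μ_k mg d = 50.12 J
At Q: ½mv² + mgh₂ = mgh₁ − W_f
½mv² = 268.21 − 50.12 − 29.850 = 188.23 J
v = √(2 × 188.23/4.98) = 8.695 m/s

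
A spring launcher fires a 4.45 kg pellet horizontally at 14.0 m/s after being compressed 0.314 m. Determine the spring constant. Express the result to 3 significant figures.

Spring PE at full compression equals KE at release: ½kx² = ½mv²
k = mv²/x² = (4.45)(14.0)²/(0.314)² = 8846 N/m

k = 8850 N/m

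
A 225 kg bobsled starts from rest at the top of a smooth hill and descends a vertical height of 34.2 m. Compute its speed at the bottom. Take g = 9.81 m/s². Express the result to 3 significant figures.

By conservation of mechanical energy, mgh = ½mv²
v = √(2gh) = √(2 × 9.81 × 34.2) = √671.00 = 25.90 m/s

v = 25.9 m/s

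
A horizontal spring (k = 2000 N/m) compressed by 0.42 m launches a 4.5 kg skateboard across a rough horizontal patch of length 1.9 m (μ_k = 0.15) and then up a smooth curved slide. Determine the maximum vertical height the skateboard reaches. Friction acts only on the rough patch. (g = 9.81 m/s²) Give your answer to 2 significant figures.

h = 3.7 m

Spring energy: E₀ = ½kx² = ½(2000)(0.42)² = 176.40 J
Friction: W_f = μ_k mg d = (0.15)(4.5)(9.81)(1.9) = 12.58 J
Energy at base of ramp: E = 176.40 − 12.58 = 163.82 J
At max height all remaining energy is PE: mgh = E ⇒ h = E/(mg) = 163.82/(4.5 × 9.81) = 3.711 m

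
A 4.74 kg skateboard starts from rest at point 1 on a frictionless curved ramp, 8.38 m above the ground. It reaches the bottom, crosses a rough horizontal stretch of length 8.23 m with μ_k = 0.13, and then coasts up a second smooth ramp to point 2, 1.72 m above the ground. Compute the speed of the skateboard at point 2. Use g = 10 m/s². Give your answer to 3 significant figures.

v = 10.6 m/s

Energy at 1: mgh₁ = (4.74)(10)(8.38) = 397.21 J
Friction loss: W_f = μ_k mg d = 50.71 J
At 2: ½mv² + mgh₂ = mgh₁ − W_f
½mv² = 397.21 − 50.71 − 81.528 = 264.97 J
v = √(2 × 264.97/4.74) = 10.57 m/s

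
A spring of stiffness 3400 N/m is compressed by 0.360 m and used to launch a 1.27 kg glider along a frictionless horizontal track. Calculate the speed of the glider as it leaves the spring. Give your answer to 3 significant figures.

Conservation of energy: ½kx² = ½mv²
v = x√(k/m) = 0.360 × √(3400/1.27) = 18.63 m/s

v = 18.6 m/s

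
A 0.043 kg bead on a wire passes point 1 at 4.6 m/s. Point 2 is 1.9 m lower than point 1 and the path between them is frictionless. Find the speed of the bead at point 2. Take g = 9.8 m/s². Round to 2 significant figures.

Mechanical energy is conserved (no friction): ½mv₀² + mgh = ½mv²
v² = v₀² + 2gh = (4.6)² + 2(9.8)(1.9) = 58.400
v = √58.400 = 7.642 m/s

v = 7.6 m/s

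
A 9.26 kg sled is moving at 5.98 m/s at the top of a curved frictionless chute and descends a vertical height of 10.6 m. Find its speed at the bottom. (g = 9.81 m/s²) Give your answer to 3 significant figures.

v = 15.6 m/s

Mechanical energy is conserved (no friction): ½mv₀² + mgh = ½mv²
The mass cancels from both sides.
v² = v₀² + 2gh = (5.98)² + 2(9.81)(10.6) = 243.73
v = √243.73 = 15.61 m/s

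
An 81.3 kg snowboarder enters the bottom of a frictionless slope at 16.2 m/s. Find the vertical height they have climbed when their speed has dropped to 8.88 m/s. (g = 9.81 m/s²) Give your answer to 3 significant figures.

Energy balance between the two points: ½mv₁² = ½mv₂² + mgh
h = (v₁² − v₂²)/(2g) = (16.2² − 8.88²)/(2 × 9.81) = 9.357 m

h = 9.36 m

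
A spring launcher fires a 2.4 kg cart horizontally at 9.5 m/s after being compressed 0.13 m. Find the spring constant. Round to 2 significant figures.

k = 13000 N/m

½kx² = ½mv²
k = mv²/x² = (2.4)(9.5)²/(0.13)² = 12817 N/m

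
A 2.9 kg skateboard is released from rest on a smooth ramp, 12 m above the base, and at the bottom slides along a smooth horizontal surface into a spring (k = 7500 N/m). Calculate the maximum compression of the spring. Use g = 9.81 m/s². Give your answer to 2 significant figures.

Gravitational PE at the top equals spring PE at max compression: mgh = ½kx²
x = √(2mgh/k) = √(2 × 2.9 × 9.81 × 12 / 7500) = 0.3017 m

x = 0.30 m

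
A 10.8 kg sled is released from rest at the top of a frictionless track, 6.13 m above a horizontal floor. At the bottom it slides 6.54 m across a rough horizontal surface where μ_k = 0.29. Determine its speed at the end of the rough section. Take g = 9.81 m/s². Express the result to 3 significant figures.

v = 9.11 m/s

Energy at the top = energy at the end + work done against friction:
mgh = ½mv² + μ_k m g d
W_f = μ_k mg d = (0.29)(10.8)(9.81)(6.54) = 200.9 J
½mv² = mgh − W_f = 649.46 − 200.9 = 448.52 J
v = √(2 × 448.52/10.8) = 9.114 m/s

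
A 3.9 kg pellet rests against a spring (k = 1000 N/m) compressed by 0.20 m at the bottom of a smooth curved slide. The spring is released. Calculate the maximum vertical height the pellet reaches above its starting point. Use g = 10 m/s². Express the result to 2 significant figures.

h = 0.51 m

Energy conservation from release to the highest point: ½kx² = mgh
h = kx²/(2mg) = (1000)(0.20)²/(2 × 3.9 × 10) = 0.5128 m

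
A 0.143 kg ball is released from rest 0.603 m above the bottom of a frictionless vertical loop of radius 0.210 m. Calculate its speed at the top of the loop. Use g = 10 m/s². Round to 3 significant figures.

Energy conservation: mgh = ½mv_top² + mg(2r)
v_top² = 2g(h − 2r) = 2(10)(0.603 − 0.4200) = 3.660
v_top = 1.913 m/s

v = 1.91 m/s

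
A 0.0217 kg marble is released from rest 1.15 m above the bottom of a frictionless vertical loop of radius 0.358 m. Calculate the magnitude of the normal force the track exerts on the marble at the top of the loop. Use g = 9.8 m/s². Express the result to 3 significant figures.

N = 0.303 N

Energy from release to top (height 2r): mgh = ½mv_top² + mg(2r)
v_top² = 2g(h − 2r) = 2(9.8)(1.15 − 0.7160) = 8.5064 m²/s²
At the top, both N and weight point toward the centre: N + mg = mv_top²/r
N = m(v_top²/r − g) = 0.0217(8.5064/0.358 − 9.8) = 0.3030 N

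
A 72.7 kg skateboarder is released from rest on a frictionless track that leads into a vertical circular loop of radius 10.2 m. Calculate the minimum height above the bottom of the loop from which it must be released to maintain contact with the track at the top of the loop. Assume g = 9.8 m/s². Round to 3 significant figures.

At the top, for minimum speed gravity alone supplies the centripetal force: mg = mv_top²/r ⇒ v_top² = gr = 99.96 m²/s²
Energy conservation from release height h to the top (height 2r): mgh = ½mv_top² + mg(2r)
h = v_top²/(2g) + 2r = r/2 + 2r = 5r/2 = 25.50 m

h = 25.5 m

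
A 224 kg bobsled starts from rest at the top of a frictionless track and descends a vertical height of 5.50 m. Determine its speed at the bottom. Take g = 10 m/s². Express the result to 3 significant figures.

Energy conservation between the two points: mgh = ½mv²
v = √(2gh) = √(2 × 10 × 5.50) = √110.00 = 10.49 m/s

v = 10.5 m/s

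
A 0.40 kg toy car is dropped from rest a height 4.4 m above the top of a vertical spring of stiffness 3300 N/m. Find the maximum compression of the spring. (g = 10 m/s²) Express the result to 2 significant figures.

Let x be the compression. The total drop is H + x, and the car is instantaneously at rest at max compression, so energy conservation gives:
mg(H + x) = ½kx²
½(3300)x² − (0.40)(10)x − (0.40)(10)(4.4) = 0
1650x² − 4.000x − 17.60 = 0
x = [4.000 + √(16.00 + 116160)]/(2 × 1650) = 0.1045 m

x = 0.10 m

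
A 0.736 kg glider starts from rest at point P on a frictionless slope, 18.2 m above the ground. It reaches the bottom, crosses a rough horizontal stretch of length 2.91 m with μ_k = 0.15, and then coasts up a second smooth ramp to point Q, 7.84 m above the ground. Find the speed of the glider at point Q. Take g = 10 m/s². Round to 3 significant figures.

v = 14.1 m/s

Energy at P: mgh₁ = (0.736)(10)(18.2) = 133.95 J
Friction loss: W_f = μ_k mg d = 3.213 J
At Q: ½mv² + mgh₂ = mgh₁ − W_f
½mv² = 133.95 − 3.213 − 57.702 = 73.037 J
v = √(2 × 73.037/0.736) = 14.09 m/s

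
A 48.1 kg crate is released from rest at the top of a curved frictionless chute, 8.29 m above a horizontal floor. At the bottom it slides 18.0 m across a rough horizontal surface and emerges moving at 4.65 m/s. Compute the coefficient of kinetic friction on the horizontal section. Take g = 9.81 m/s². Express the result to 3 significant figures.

Energy at the top = energy at the end + work done against friction:
mgh = ½mv² + μ_k m g d
mgh = 3911.7 J; ½mv² = 520.02 J
W_f = 3911.7 − 520.02 = 3392 J
μ_k = W_f/(mg·d) = 3392/(471.9 × 18.0) = 0.3993

μ_k = 0.399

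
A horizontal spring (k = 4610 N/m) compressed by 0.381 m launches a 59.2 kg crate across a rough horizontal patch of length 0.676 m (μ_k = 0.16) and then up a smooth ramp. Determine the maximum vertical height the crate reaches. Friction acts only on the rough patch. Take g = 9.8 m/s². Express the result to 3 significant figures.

Spring energy: E₀ = ½kx² = ½(4610)(0.381)² = 334.60 J
Friction: W_f = μ_k mg d = (0.16)(59.2)(9.8)(0.676) = 62.75 J
Energy at base of ramp: E = 334.60 − 62.75 = 271.85 J
At max height all remaining energy is PE: mgh = E ⇒ h = E/(mg) = 271.85/(59.2 × 9.8) = 0.4686 m

h = 0.469 m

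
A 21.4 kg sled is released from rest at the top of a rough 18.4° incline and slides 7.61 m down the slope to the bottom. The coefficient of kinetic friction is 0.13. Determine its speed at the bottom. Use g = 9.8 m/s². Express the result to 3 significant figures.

Energy: mgh = ½mv² + W_f, with h = L sinθ and W_f = μ_k (mg cosθ) L
mgh = mgL sinθ = (21.4)(9.8)(7.61)sin18.4° = 503.77 J
W_f = μ_k mg cosθ · L = (0.13)(21.4)(9.8)cos18.4°·7.61 = 196.9 J
½mv² = 503.77 − 196.9 = 306.90 J
v = √(2 × 306.90/21.4) = 5.356 m/s

v = 5.36 m/s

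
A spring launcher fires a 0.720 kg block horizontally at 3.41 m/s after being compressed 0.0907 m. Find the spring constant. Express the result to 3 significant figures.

k = 1020 N/m

½kx² = ½mv²
k = mv²/x² = (0.720)(3.41)²/(0.0907)² = 1018 N/m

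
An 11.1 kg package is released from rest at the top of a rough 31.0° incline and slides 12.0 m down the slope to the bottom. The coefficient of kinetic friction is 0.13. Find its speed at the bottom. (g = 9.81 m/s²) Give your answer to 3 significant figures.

v = 9.75 m/s

Energy: mgh = ½mv² + W_f, with h = L sinθ and W_f = μ_k (mg cosθ) L
mgh = mgL sinθ = (11.1)(9.81)(12.0)sin31.0° = 673.00 J
W_f = μ_k mg cosθ · L = (0.13)(11.1)(9.81)cos31.0°·12.0 = 145.6 J
½mv² = 673.00 − 145.6 = 527.39 J
v = √(2 × 527.39/11.1) = 9.748 m/s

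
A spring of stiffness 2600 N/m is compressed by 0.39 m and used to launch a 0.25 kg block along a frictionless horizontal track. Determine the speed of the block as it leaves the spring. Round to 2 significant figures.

Spring PE converts entirely to kinetic energy: ½kx² = ½mv²
v = x√(k/m) = 0.39 × √(2600/0.25) = 39.77 m/s

v = 40 m/s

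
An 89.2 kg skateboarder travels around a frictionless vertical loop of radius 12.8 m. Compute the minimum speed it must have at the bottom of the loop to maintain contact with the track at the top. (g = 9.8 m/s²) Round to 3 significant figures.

v = 25.0 m/s

At the top: mg = mv_top²/r ⇒ v_top² = gr = 125.4 m²/s²
Energy from bottom to top (height 2r): ½mv_bot² = ½mv_top² + mg(2r)
v_bot² = gr + 4gr = 5gr = 627.2
v_bot = √(5gr) = 25.04 m/s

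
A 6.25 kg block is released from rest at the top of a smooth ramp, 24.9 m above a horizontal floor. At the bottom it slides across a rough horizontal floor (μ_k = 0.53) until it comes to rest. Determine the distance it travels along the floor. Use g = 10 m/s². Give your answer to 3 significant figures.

Energy bookkeeping (friction removes W_f = μ_k N d):
At rest all PE has been dissipated by friction: mgh = μ_k m g d
d = h/μ_k = 24.9/0.53 = 46.98 m

d = 47.0 m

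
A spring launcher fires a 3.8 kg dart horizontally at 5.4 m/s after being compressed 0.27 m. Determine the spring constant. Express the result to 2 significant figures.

k = 1500 N/m

Spring PE at full compression equals KE at release: ½kx² = ½mv²
k = mv²/x² = (3.8)(5.4)²/(0.27)² = 1520 N/m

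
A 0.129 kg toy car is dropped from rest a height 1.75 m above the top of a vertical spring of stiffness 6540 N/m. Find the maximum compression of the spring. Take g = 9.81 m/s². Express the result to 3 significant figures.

x = 0.0262 m

Let x be the compression. The total drop is H + x, and the car is instantaneously at rest at max compression, so energy conservation gives:
mg(H + x) = ½kx²
½(6540)x² − (0.129)(9.81)x − (0.129)(9.81)(1.75) = 0
3270x² − 1.265x − 2.215 = 0
x = [1.265 + √(1.601 + 28967)]/(2 × 3270) = 0.02622 m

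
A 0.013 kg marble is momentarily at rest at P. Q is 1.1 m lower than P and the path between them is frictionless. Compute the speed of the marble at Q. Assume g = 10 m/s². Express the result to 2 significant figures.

Equating total energy at the two states: mgh = ½mv²
v = √(2gh) = √(2 × 10 × 1.1) = √22.000 = 4.690 m/s

v = 4.7 m/s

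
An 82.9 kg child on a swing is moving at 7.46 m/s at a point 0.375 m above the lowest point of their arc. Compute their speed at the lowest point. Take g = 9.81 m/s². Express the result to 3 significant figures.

v = 7.94 m/s

By conservation of mechanical energy, ½mv₀² + mgh = ½mv²
v² = v₀² + 2gh = (7.46)² + 2(9.81)(0.375) = 63.009
v = √63.009 = 7.938 m/s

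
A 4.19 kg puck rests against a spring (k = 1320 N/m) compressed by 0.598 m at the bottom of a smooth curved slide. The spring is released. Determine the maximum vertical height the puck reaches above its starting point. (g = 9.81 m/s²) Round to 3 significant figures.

All spring PE becomes gravitational PE at the highest point: ½kx² = mgh
h = kx²/(2mg) = (1320)(0.598)²/(2 × 4.19 × 9.81) = 5.742 m

h = 5.74 m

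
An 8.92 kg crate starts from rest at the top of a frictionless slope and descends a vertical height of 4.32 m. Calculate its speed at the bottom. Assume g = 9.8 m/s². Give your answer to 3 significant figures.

Equating total energy at the two states: mgh = ½mv²
v = √(2gh) = √(2 × 9.8 × 4.32) = √84.672 = 9.202 m/s

v = 9.20 m/s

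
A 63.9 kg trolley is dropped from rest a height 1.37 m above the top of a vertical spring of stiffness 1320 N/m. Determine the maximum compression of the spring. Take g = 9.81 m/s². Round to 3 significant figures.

Measuring PE from the top of the relaxed spring, at max compression the trolley has dropped H + x with zero KE, so:
mg(H + x) = ½kx²
½(1320)x² − (63.9)(9.81)x − (63.9)(9.81)(1.37) = 0
660.0x² − 626.9x − 858.8 = 0
x = [626.9 + √(392952 + 2.2672e+06)]/(2 × 660.0) = 1.711 m

x = 1.71 m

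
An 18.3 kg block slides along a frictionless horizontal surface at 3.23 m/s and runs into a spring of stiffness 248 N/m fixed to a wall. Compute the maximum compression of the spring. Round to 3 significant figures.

x = 0.877 m

All KE is stored as spring PE at maximum compression: ½mv² = ½kx²
x = v√(m/k) = 3.23 × √(18.3/248) = 0.8774 m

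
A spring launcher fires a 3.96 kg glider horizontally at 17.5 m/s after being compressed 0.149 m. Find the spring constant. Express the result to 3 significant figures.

Energy stored in the spring equals the launch KE: ½kx² = ½mv²
k = mv²/x² = (3.96)(17.5)²/(0.149)² = 54626 N/m

k = 54600 N/m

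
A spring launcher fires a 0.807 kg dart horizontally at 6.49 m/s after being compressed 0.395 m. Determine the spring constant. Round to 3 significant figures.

k = 218 N/m

Energy stored in the spring equals the launch KE: ½kx² = ½mv²
k = mv²/x² = (0.807)(6.49)²/(0.395)² = 217.9 N/m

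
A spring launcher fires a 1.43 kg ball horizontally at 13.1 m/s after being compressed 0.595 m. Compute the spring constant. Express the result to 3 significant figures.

Energy stored in the spring equals the launch KE: ½kx² = ½mv²
k = mv²/x² = (1.43)(13.1)²/(0.595)² = 693.2 N/m

k = 693 N/m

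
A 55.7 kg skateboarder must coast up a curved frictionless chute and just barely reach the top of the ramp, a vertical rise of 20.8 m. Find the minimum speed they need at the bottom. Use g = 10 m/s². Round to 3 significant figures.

v = 20.4 m/s

At the top they are momentarily at rest, so all KE converts to PE: ½mv² = mgh
v = √(2gh) = √(2 × 10 × 20.8) = 20.40 m/s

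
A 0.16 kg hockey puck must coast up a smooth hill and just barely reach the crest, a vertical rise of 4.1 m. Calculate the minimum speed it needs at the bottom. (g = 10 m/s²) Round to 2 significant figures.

v = 9.1 m/s

At the top it is momentarily at rest, so all KE converts to PE: ½mv² = mgh
v = √(2gh) = √(2 × 10 × 4.1) = 9.055 m/s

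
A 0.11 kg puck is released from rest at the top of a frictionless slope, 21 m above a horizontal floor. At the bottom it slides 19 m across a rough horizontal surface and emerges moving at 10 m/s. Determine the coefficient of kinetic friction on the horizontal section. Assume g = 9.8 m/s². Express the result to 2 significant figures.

μ_k = 0.84

Energy at the top = energy at the end + work done against friction:
mgh = ½mv² + μ_k m g d
mgh = 22.638 J; ½mv² = 5.5000 J
W_f = 22.638 − 5.5000 = 17.14 J
μ_k = W_f/(mg·d) = 17.14/(1.078 × 19) = 0.8367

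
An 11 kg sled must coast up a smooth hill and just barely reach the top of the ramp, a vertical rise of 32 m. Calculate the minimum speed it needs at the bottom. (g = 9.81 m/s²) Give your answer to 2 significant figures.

At the top it is momentarily at rest, so all KE converts to PE: ½mv² = mgh
v = √(2gh) = √(2 × 9.81 × 32) = 25.06 m/s

v = 25 m/s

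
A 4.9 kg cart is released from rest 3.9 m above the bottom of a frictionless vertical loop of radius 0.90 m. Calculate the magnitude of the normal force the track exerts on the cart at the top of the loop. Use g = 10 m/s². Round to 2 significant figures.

Energy from release to top (height 2r): mgh = ½mv_top² + mg(2r)
v_top² = 2g(h − 2r) = 2(10)(3.9 − 1.800) = 42.000 m²/s²
At the top, both N and weight point toward the centre: N + mg = mv_top²/r
N = m(v_top²/r − g) = 4.9(42.000/0.90 − 10) = 179.7 N

N = 180 N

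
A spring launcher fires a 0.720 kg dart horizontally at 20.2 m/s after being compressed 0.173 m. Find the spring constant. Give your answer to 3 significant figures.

k = 9820 N/m

Spring PE at full compression equals KE at release: ½kx² = ½mv²
k = mv²/x² = (0.720)(20.2)²/(0.173)² = 9816 N/m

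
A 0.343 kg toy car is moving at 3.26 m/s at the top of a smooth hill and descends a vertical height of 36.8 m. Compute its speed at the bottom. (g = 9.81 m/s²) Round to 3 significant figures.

v = 27.1 m/s

Equating total energy at the two states: ½mv₀² + mgh = ½mv²
v² = v₀² + 2gh = (3.26)² + 2(9.81)(36.8) = 732.64
v = √732.64 = 27.07 m/s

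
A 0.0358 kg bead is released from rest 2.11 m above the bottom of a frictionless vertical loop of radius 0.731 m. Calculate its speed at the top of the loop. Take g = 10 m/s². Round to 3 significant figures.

Energy conservation: mgh = ½mv_top² + mg(2r)
v_top² = 2g(h − 2r) = 2(10)(2.11 − 1.462) = 12.96
v_top = 3.600 m/s

v = 3.60 m/s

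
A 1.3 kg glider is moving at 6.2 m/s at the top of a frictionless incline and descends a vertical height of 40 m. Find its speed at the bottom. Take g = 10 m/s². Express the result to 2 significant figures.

By conservation of mechanical energy, ½mv₀² + mgh = ½mv²
The mass cancels from both sides.
v² = v₀² + 2gh = (6.2)² + 2(10)(40) = 838.44
v = √838.44 = 28.96 m/s

v = 29 m/s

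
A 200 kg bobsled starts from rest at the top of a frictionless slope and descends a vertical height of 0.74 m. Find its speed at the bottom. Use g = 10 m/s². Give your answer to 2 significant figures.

By conservation of mechanical energy, mgh = ½mv²
v = √(2gh) = √(2 × 10 × 0.74) = √14.800 = 3.847 m/s

v = 3.8 m/s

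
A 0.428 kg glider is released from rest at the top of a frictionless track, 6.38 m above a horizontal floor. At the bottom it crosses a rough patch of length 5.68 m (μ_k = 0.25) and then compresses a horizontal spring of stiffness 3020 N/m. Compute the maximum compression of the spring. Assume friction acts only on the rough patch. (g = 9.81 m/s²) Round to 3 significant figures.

x = 0.117 m

Initial energy: E₁ = mgh = (0.428)(9.81)(6.38) = 26.788 J
Friction removes W_f = μ_k mg d = (0.25)(0.428)(9.81)(5.68) = 5.962 J
Energy reaching the spring: E = 26.788 − 5.962 = 20.825 J
At max compression ½kx² = E ⇒ x = √(2E/k) = √(2 × 20.825/3020) = 0.1174 m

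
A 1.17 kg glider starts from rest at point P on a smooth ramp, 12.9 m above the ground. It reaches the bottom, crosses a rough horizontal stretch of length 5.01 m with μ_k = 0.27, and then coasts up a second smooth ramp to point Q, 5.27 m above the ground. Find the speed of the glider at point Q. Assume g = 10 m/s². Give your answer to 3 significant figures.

Energy at P: mgh₁ = (1.17)(10)(12.9) = 150.93 J
Friction loss: W_f = μ_k mg d = 15.83 J
At Q: ½mv² + mgh₂ = mgh₁ − W_f
½mv² = 150.93 − 15.83 − 61.659 = 73.444 J
v = √(2 × 73.444/1.17) = 11.20 m/s

v = 11.2 m/s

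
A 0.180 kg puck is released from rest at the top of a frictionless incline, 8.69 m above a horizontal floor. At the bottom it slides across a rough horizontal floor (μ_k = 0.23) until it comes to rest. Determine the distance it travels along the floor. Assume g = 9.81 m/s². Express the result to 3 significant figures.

d = 37.8 m

Energy at the top = energy at the end + work done against friction:
At rest all PE has been dissipated by friction: mgh = μ_k m g d
d = h/μ_k = 8.69/0.23 = 37.78 m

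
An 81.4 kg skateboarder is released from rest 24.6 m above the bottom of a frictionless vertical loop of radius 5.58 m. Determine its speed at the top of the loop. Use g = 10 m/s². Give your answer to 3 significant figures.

v = 16.4 m/s

Energy conservation: mgh = ½mv_top² + mg(2r)
v_top² = 2g(h − 2r) = 2(10)(24.6 − 11.16) = 268.8
v_top = 16.40 m/s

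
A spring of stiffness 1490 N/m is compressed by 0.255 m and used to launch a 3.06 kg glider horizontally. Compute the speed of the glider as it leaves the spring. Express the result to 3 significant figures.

Spring PE converts entirely to kinetic energy: ½kx² = ½mv²
v = x√(k/m) = 0.255 × √(1490/3.06) = 5.627 m/s

v = 5.63 m/s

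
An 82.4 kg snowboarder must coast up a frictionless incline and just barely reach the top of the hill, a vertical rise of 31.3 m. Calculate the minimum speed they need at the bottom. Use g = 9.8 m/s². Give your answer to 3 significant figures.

At the top they are momentarily at rest, so all KE converts to PE: ½mv² = mgh
v = √(2gh) = √(2 × 9.8 × 31.3) = 24.77 m/s

v = 24.8 m/s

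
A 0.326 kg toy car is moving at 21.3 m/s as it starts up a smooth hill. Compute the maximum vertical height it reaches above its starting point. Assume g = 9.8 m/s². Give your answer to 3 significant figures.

h = 23.1 m

By energy conservation, ½mv² = mgh
h = v²/(2g) = 21.3²/(2 × 9.8) = 23.15 m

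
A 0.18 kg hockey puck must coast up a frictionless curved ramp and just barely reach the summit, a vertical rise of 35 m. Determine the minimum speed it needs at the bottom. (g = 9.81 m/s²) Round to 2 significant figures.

At the top it is momentarily at rest, so all KE converts to PE: ½mv² = mgh
v = √(2gh) = √(2 × 9.81 × 35) = 26.20 m/s

v = 26 m/s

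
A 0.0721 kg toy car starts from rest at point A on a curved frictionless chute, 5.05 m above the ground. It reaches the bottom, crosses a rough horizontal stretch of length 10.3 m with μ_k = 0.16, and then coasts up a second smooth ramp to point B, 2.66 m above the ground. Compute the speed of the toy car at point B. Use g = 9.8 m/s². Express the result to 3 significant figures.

v = 3.81 m/s

Energy at A: mgh₁ = (0.0721)(9.8)(5.05) = 3.5682 J
Friction loss: W_f = μ_k mg d = 1.164 J
At B: ½mv² + mgh₂ = mgh₁ − W_f
½mv² = 3.5682 − 1.164 − 1.8795 = 0.52428 J
v = √(2 × 0.52428/0.0721) = 3.814 m/s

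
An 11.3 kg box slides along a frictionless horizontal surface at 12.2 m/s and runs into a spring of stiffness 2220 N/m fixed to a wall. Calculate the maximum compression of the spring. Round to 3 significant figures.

x = 0.870 m

At max compression the box is momentarily at rest: ½mv² = ½kx²
x = v√(m/k) = 12.2 × √(11.3/2220) = 0.8704 m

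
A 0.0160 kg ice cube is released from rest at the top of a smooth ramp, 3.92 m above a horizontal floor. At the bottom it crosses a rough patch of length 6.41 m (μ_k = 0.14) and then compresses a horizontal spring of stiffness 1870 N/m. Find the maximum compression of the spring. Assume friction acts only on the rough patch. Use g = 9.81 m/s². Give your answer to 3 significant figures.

Initial energy: E₁ = mgh = (0.0160)(9.81)(3.92) = 0.61528 J
Friction removes W_f = μ_k mg d = (0.14)(0.0160)(9.81)(6.41) = 0.1409 J
Energy reaching the spring: E = 0.61528 − 0.1409 = 0.47443 J
At max compression ½kx² = E ⇒ x = √(2E/k) = √(2 × 0.47443/1870) = 0.02253 m

x = 0.0225 m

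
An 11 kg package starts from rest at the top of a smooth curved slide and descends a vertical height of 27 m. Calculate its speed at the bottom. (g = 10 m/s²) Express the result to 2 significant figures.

By conservation of mechanical energy, mgh = ½mv²
The mass cancels from both sides.
v = √(2gh) = √(2 × 10 × 27) = √540.00 = 23.24 m/s

v = 23 m/s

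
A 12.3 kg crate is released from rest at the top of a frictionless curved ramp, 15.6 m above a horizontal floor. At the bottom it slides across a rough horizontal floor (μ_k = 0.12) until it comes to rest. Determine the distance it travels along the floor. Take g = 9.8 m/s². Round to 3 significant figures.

d = 130 m

Energy at the top = energy at the end + work done against friction:
At rest all PE has been dissipated by friction: mgh = μ_k m g d
d = h/μ_k = 15.6/0.12 = 130.0 m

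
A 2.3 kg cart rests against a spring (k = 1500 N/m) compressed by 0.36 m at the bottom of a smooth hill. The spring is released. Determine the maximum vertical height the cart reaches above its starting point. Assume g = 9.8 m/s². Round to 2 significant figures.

h = 4.3 m

All spring PE becomes gravitational PE at the highest point: ½kx² = mgh
h = kx²/(2mg) = (1500)(0.36)²/(2 × 2.3 × 9.8) = 4.312 m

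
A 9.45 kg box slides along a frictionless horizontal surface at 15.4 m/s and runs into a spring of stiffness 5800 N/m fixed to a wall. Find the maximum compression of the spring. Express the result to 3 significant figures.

At max compression the box is momentarily at rest: ½mv² = ½kx²
x = v√(m/k) = 15.4 × √(9.45/5800) = 0.6216 m

x = 0.622 m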